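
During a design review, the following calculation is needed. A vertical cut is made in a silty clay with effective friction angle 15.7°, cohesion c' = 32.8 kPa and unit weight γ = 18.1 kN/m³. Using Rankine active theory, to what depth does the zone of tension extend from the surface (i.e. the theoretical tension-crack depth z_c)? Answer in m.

4.78 m

K_a = tan²(45° − 15.7°/2) = 0.5741; √K_a = 0.7577.
The active pressure is zero where K_a γ z = 2c√K_a, so z_c = 2c/(γ√K_a) = 2×32.8/(18.1×0.7577) = 4.784 m.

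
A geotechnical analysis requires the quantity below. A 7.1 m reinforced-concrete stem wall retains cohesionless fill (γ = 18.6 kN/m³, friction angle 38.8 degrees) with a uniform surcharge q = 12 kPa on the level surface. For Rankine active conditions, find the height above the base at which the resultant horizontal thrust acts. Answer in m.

2.55 m

K_a = 0.2296.
Triangular part P₁ = ½K_aγH² = 107.6 at H/3 = 2.367 m; rectangular part P₂ = K_a q H = 19.56 at H/2 = 3.550 m.
ȳ = (P₁·2.367 + P₂·3.550)/(P₁+P₂) = 2.549 m.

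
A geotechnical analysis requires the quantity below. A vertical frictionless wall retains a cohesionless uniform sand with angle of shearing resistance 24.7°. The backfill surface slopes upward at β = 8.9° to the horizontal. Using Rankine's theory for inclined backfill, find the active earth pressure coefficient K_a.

K_a = cos β · (cos β − √(cos²β − cos²φ)) / (cos β + √(cos²β − cos²φ)).
cos β = 0.9880, cos φ = 0.9085, √(cos²β − cos²φ) = 0.3882.
K_a = 0.9880 × (0.9880 − 0.3882)/(0.9880 + 0.3882) = 0.4306.

0.431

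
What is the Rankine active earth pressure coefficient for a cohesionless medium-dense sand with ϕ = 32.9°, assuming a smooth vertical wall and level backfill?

K_a = (1 − sin φ)/(1 + sin φ) = (1 − sin 32.9°)/(1 + sin 32.9°) = 0.2960.

0.296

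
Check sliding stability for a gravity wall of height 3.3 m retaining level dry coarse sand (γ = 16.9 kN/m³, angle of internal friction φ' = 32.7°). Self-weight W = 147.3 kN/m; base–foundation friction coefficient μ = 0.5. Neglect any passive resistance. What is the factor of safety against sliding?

K_a = tan²(45° − 32.7°/2) = 0.2985.
P_a = ½K_aγH² = 0.5×0.2985×16.9×3.3² = 27.47 kN/m, acting at H/3 = 1.100 m above the base.
FS_sliding = μW / P_a = 0.5×147.3 / 27.47 = 2.681.

2.68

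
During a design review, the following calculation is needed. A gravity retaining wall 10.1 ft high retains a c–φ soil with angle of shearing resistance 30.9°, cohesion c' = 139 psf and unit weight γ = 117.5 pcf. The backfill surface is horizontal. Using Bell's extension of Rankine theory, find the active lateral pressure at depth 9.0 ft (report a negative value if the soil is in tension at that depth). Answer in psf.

K_a = (1 − sin φ)/(1 + sin φ) = 0.3214.
σ_a = K_a γ z − 2c√K_a = 0.3214×117.5×9.0 − 2×139×0.5669 = 182.3 psf.

182 psf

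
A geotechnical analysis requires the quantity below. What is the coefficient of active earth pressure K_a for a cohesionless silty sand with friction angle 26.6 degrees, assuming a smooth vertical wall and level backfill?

K_a = tan²(45° − φ/2) = tan²(31.70°) = 0.3814.

0.381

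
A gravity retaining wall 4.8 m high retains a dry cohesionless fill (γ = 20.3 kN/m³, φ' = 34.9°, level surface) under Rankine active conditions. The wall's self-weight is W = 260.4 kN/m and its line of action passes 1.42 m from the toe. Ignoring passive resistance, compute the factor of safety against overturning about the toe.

K_a = tan²(45° − 34.9°/2) = 0.2721.
P_a = ½K_aγH² = 0.5×0.2721×20.3×4.8² = 63.64 kN/m, acting at H/3 = 1.600 m above the base.
Overturning moment M_o = P_a × H/3 = 63.64 × 1.600 = 101.8.
Resisting moment M_r = W × 1.42 = 260.4 × 1.42 = 369.8.
FS_overturning = M_r/M_o = 369.8/101.8 = 3.631.

3.63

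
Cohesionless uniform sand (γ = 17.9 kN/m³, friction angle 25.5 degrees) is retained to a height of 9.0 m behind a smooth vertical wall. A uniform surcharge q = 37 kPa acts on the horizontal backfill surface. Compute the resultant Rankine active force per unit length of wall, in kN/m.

K_a = tan²(45° − φ/2) = 0.3981.
Soil triangle: ½ K_a γ H² = 0.5×0.3981×17.9×9.0² = 288.6 kN/m.
Surcharge rectangle: K_a q H = 0.3981×37×9.0 = 132.6 kN/m.
Total = 288.6 + 132.6 = 421.2 kN/m.

421 kN/m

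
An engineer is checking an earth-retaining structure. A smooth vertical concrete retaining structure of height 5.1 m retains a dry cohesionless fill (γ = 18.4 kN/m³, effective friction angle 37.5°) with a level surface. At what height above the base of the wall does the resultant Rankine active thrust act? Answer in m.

1.70 m

K_a = 0.2432.
The pressure distribution is triangular, so the resultant acts at H/3 above the base = 5.1/3 = 1.700 m.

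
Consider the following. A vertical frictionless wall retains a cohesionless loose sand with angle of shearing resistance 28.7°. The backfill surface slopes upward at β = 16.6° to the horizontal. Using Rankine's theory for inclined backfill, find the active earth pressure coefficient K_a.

0.408

K_a = cos β · (cos β − √(cos²β − cos²φ)) / (cos β + √(cos²β − cos²φ)).
cos β = 0.9583, cos φ = 0.8771, √(cos²β − cos²φ) = 0.3860.
K_a = 0.9583 × (0.9583 − 0.3860)/(0.9583 + 0.3860) = 0.4080.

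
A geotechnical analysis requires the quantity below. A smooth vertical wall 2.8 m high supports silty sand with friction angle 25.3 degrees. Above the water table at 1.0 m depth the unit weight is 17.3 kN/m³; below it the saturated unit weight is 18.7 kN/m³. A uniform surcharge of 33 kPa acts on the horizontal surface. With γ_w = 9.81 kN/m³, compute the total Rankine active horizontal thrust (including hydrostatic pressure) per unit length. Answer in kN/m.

K_a = tan²(45° − φ/2) = 0.4012.
γ' = 18.7 − 9.81 = 8.890 kN/m³. h₂ = H − d_w = 1.8 m.
σ'_h: at surface K_a·q = 13.24; at WT K_a(q+γd_w) = 20.18; at base K_a(q+γd_w+γ'h₂) = 26.60 kPa.
P₁ = ½(13.24+20.18)×1.0 = 16.71; P₂ = ½(20.18+26.60)×1.8 = 42.10; P_w = ½γ_w h₂² = 15.89.
Total = 16.71+42.10+15.89 = 74.70 kN/m.

74.7 kN/m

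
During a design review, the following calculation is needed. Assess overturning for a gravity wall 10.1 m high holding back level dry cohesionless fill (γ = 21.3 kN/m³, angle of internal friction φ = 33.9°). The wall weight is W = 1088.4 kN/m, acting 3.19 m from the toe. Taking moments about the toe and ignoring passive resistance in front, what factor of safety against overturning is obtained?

3.34

K_a = tan²(45° − 33.9°/2) = 0.2839.
P_a = ½K_aγH² = 0.5×0.2839×21.3×10.1² = 308.4 kN/m, acting at H/3 = 3.367 m above the base.
Overturning moment M_o = P_a × H/3 = 308.4 × 3.367 = 1038.
Resisting moment M_r = W × 3.19 = 1088.4 × 3.19 = 3472.
FS_overturning = M_r/M_o = 3472/1038 = 3.344.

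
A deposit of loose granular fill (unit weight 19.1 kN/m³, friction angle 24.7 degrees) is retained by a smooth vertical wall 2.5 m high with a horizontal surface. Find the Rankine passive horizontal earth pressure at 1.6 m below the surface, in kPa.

74.4 kPa

K_p = (1 + sin φ)/(1 − sin φ) = 2.436.
σ_h = K_p γ z = 2.436 × 19.1 × 1.6 = 74.43 kPa.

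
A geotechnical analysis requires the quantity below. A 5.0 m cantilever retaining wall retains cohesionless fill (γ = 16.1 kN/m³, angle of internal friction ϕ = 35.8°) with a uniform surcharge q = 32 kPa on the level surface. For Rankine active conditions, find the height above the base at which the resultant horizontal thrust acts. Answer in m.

K_a = 0.2619.
Triangular part P₁ = ½K_aγH² = 52.70 at H/3 = 1.667 m; rectangular part P₂ = K_a q H = 41.90 at H/2 = 2.500 m.
ȳ = (P₁·1.667 + P₂·2.500)/(P₁+P₂) = 2.036 m.

2.04 m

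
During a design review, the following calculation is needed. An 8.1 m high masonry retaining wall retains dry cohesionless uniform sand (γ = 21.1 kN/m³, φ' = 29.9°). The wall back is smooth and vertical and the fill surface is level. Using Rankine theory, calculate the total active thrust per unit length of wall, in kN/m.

232 kN/m

K_a = tan²(45° − φ/2) = 0.3347.
P_a = ½ K_a γ H² = 0.5 × 0.3347 × 21.1 × 8.1² = 231.7 kN/m.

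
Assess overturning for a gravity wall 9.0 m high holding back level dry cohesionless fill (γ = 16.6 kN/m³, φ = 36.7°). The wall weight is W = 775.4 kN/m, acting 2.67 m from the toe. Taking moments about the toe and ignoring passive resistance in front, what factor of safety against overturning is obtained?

K_a = tan²(45° − 36.7°/2) = 0.2519.
P_a = ½K_aγH² = 0.5×0.2519×16.6×9.0² = 169.3 kN/m, acting at H/3 = 3.000 m above the base.
Overturning moment M_o = P_a × H/3 = 169.3 × 3.000 = 508.0.
Resisting moment M_r = W × 2.67 = 775.4 × 2.67 = 2070.
FS_overturning = M_r/M_o = 2070/508.0 = 4.076.

4.08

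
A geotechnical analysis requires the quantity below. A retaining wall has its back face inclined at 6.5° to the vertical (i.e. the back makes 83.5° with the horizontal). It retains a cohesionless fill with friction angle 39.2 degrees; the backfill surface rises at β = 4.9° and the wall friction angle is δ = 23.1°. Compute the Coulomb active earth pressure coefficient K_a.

0.267

K_a = sin²(α+φ) / [sin²α · sin(α−δ) · (1 + √{sin(φ+δ)sin(φ−β) / (sin(α−δ)sin(α+β))})²].
With α = 83.5°, φ = 39.2°, δ = 23.1°, β = 4.9°: K_a = 0.2670.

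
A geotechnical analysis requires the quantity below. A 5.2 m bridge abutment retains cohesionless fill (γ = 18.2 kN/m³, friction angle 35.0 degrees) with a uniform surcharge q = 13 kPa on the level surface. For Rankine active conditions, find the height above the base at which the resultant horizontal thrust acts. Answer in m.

K_a = 0.2710.
Triangular part P₁ = ½K_aγH² = 66.68 at H/3 = 1.733 m; rectangular part P₂ = K_a q H = 18.32 at H/2 = 2.600 m.
ȳ = (P₁·1.733 + P₂·2.600)/(P₁+P₂) = 1.920 m.

1.92 m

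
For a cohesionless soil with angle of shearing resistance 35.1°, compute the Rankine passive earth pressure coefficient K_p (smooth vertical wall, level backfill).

3.71

K_p = (1 + sin φ)/(1 − sin φ) = tan²(45° + 35.1°/2) = 3.706.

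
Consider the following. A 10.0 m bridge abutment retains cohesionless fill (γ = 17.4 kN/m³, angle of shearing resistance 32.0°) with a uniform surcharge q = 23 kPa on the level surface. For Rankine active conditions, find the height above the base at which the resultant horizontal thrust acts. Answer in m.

K_a = 0.3073.
Triangular part P₁ = ½K_aγH² = 267.3 at H/3 = 3.333 m; rectangular part P₂ = K_a q H = 70.67 at H/2 = 5.000 m.
ȳ = (P₁·3.333 + P₂·5.000)/(P₁+P₂) = 3.682 m.

3.68 m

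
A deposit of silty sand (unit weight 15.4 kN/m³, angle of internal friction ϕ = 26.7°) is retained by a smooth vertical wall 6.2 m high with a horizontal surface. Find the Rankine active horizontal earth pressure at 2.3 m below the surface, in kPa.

K_a = (1 − sin φ)/(1 + sin φ) = 0.3800.
σ_h = K_a γ z = 0.3800 × 15.4 × 2.3 = 13.46 kPa.

13.5 kPa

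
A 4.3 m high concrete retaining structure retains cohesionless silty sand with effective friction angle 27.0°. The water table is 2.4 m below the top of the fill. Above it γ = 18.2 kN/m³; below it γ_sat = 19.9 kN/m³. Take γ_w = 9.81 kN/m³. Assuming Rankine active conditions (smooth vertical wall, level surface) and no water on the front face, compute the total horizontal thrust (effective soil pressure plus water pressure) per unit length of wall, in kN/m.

75.4 kN/m

K_a = tan²(45° − φ/2) = 0.3755.
γ' = 19.9 − 9.81 = 10.09 kN/m³. Depth below WT = 1.9 m.
σ'_h at WT = K_a γ d_w = 16.40 kPa; at base = 16.40 + K_a γ' × 1.9 = 23.60 kPa.
P₁ (0–2.4 m) = ½×16.40×2.4 = 19.68. P₂ (2.4–4.3 m) = ½(16.40+23.60)×1.9 = 38.00.
P_w = ½ γ_w h₂² = 0.5×9.81×1.9² = 17.71. Total = 19.68+38.00+17.71 = 75.40 kN/m.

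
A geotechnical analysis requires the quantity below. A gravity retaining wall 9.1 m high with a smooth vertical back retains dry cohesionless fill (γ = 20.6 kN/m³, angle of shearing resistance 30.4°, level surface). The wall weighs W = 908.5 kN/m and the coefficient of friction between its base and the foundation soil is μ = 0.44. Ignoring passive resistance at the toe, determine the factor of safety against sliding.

K_a = tan²(45° − 30.4°/2) = 0.3280.
P_a = ½K_aγH² = 0.5×0.3280×20.6×9.1² = 279.8 kN/m, acting at H/3 = 3.033 m above the base.
FS_sliding = μW / P_a = 0.44×908.5 / 279.8 = 1.429.

1.43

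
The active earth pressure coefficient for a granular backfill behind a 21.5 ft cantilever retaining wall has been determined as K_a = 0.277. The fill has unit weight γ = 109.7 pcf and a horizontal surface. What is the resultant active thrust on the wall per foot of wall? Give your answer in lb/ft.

P = ½ K_a γ H² = 0.5 × 0.277 × 109.7 × 21.5² = 7023 lb/ft.

7020 lb/ft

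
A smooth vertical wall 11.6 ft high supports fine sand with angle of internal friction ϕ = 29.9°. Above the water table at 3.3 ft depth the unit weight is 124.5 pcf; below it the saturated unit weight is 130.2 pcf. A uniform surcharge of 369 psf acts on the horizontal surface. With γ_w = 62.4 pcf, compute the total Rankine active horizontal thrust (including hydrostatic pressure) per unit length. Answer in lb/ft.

5730 lb/ft

K_a = tan²(45° − φ/2) = 0.3347.
γ' = 130.2 − 62.4 = 67.80 pcf. h₂ = H − d_w = 8.3 ft.
σ'_h: at surface K_a·q = 123.5; at WT K_a(q+γd_w) = 261.0; at base K_a(q+γd_w+γ'h₂) = 449.3 psf.
P₁ = ½(123.5+261.0)×3.3 = 634.4; P₂ = ½(261.0+449.3)×8.3 = 2948; P_w = ½γ_w h₂² = 2149.
Total = 634.4+2948+2149 = 5732 lb/ft.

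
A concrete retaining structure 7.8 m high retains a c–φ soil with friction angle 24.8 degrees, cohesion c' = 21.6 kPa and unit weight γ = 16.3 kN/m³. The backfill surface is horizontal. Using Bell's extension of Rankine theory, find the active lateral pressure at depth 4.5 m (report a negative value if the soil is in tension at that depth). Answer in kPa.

2.37 kPa

K_a = (1 − sin φ)/(1 + sin φ) = 0.4090.
σ_a = K_a γ z − 2c√K_a = 0.4090×16.3×4.5 − 2×21.6×0.6395 = 2.372 kPa.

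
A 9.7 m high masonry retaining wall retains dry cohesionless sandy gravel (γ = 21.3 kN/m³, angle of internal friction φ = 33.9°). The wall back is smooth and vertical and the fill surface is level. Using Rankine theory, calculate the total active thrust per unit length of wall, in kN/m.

K_a = tan²(45° − φ/2) = 0.2839.
P_a = ½ K_a γ H² = 0.5 × 0.2839 × 21.3 × 9.7² = 284.5 kN/m.

284 kN/m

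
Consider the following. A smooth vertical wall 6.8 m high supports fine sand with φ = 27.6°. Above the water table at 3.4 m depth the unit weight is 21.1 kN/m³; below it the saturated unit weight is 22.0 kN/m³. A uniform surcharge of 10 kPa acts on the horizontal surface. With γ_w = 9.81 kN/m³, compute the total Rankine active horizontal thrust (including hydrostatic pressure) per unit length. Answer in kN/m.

242 kN/m

K_a = tan²(45° − φ/2) = 0.3668.
γ' = 22.0 − 9.81 = 12.19 kN/m³. h₂ = H − d_w = 3.4 m.
σ'_h: at surface K_a·q = 3.668; at WT K_a(q+γd_w) = 29.98; at base K_a(q+γd_w+γ'h₂) = 45.18 kPa.
P₁ = ½(3.668+29.98)×3.4 = 57.20; P₂ = ½(29.98+45.18)×3.4 = 127.8; P_w = ½γ_w h₂² = 56.70.
Total = 57.20+127.8+56.70 = 241.7 kN/m.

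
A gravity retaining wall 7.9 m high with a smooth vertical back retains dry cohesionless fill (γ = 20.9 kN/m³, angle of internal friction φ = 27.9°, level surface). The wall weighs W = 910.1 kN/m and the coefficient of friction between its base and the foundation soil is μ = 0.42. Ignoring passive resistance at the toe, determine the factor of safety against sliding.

K_a = tan²(45° − 27.9°/2) = 0.3625.
P_a = ½K_aγH² = 0.5×0.3625×20.9×7.9² = 236.4 kN/m, acting at H/3 = 2.633 m above the base.
FS_sliding = μW / P_a = 0.42×910.1 / 236.4 = 1.617.

1.62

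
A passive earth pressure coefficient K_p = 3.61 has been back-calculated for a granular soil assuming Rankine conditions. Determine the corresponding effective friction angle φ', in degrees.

K_p = (1+sin φ)/(1−sin φ) ⇒ sin φ = (K_p − 1)/(K_p + 1) = 0.5662.
φ = arcsin(0.5662) = 34.48°.

34.5°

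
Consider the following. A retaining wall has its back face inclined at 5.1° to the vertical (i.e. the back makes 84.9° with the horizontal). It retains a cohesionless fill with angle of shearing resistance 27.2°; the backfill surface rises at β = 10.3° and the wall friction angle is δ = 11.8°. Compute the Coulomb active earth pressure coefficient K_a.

0.437

K_a = sin²(α+φ) / [sin²α · sin(α−δ) · (1 + √{sin(φ+δ)sin(φ−β) / (sin(α−δ)sin(α+β))})²].
With α = 84.9°, φ = 27.2°, δ = 11.8°, β = 10.3°: K_a = 0.4372.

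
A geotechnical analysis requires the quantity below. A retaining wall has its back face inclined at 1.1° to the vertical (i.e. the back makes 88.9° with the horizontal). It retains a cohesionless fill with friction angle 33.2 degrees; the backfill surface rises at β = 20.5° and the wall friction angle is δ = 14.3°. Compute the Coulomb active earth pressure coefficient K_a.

K_a = sin²(α+φ) / [sin²α · sin(α−δ) · (1 + √{sin(φ+δ)sin(φ−β) / (sin(α−δ)sin(α+β))})²].
With α = 88.9°, φ = 33.2°, δ = 14.3°, β = 20.5°: K_a = 0.3681.

0.368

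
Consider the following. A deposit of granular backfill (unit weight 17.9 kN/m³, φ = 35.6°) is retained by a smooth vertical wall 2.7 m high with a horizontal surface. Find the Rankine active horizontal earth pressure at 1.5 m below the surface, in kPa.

K_a = (1 − sin φ)/(1 + sin φ) = 0.2641.
σ_h = K_a γ z = 0.2641 × 17.9 × 1.5 = 7.092 kPa.

7.09 kPa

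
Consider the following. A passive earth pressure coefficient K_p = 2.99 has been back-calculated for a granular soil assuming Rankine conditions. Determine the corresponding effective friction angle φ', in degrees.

K_p = (1+sin φ)/(1−sin φ) ⇒ sin φ = (K_p − 1)/(K_p + 1) = 0.4987.
φ = arcsin(0.4987) = 29.92°.

29.9°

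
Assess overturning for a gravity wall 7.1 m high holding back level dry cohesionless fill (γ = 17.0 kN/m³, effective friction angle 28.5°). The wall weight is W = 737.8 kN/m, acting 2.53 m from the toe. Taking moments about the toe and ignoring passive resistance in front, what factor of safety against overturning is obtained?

5.20

K_a = tan²(45° − 28.5°/2) = 0.3540.
P_a = ½K_aγH² = 0.5×0.3540×17.0×7.1² = 151.7 kN/m, acting at H/3 = 2.367 m above the base.
Overturning moment M_o = P_a × H/3 = 151.7 × 2.367 = 358.9.
Resisting moment M_r = W × 2.53 = 737.8 × 2.53 = 1867.
FS_overturning = M_r/M_o = 1867/358.9 = 5.200.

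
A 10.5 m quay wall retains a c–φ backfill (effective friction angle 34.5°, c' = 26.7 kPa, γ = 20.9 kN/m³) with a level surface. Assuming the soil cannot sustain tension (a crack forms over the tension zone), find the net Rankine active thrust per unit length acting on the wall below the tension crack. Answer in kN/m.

K_a = 0.2768; √K_a = 0.5261.
Tension-crack depth z_c = 2c/(γ√K_a) = 2×26.7/(20.9×0.5261) = 4.856 m.
σ_a at base = K_a γ H − 2c√K_a = 0.2768×20.9×10.5 − 2×26.7×0.5261 = 32.65 kPa.
P_a = ½ × 32.65 × (H − z_c) = 0.5×32.65×5.644 = 92.13 kN/m.

92.1 kN/m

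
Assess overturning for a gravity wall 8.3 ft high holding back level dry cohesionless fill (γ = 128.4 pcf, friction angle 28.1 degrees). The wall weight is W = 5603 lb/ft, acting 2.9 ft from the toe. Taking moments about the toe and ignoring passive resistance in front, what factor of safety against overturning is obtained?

K_a = tan²(45° − 28.1°/2) = 0.3596.
P_a = ½K_aγH² = 0.5×0.3596×128.4×8.3² = 1590 lb/ft, acting at H/3 = 2.767 ft above the base.
Overturning moment M_o = P_a × H/3 = 1590 × 2.767 = 4400.
Resisting moment M_r = W × 2.9 = 5603 × 2.9 = 16250.
FS_overturning = M_r/M_o = 16250/4400 = 3.693.

3.69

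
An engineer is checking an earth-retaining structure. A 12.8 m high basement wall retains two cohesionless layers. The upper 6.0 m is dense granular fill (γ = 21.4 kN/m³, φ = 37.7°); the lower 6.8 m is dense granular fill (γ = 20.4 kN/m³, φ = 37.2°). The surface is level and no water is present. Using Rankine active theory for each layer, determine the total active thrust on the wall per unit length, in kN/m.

K_a1 = tan²(45°−37.7°/2) = 0.2411; K_a2 = tan²(45°−37.2°/2) = 0.2464.
Layer 1: σ at base = K_a1 γ₁ h₁ = 30.95 kPa; P₁ = ½×30.95×6.0 = 92.86.
Layer 2: σ_v at top = γ₁h₁ = 128.4; σ_h top = K_a2×128.4 = 31.64; σ_h base = K_a2×(128.4+20.4×6.8) = 65.82.
P₂ = ½(31.64+65.82)×6.8 = 331.4. Total P_a = 92.86+331.4 = 424.2 kN/m.

424 kN/m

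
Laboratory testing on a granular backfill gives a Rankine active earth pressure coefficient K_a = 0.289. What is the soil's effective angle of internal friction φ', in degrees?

K_a = tan²(45° − φ/2) ⇒ 45° − φ/2 = arctan(√0.289) = 28.26°.
φ = 2(45° − 28.26°) = 33.48°.

33.5°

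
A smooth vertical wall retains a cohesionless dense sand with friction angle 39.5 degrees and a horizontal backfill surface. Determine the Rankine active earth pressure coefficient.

K_a = (1 − sin φ)/(1 + sin φ) = (1 − sin 39.5°)/(1 + sin 39.5°) = 0.2224.

0.222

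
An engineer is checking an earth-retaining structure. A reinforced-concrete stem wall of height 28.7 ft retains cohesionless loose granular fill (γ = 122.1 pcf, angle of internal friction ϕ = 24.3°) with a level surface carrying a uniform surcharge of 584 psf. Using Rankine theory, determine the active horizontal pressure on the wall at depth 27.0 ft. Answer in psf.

1620 psf

K_a = (1 − sin φ)/(1 + sin φ) = 0.4169.
σ_v = γz + q = 122.1 × 27.0 + 584 = 3881 psf.
σ_h = K_a σ_v = 0.4169 × 3881 = 1618 psf.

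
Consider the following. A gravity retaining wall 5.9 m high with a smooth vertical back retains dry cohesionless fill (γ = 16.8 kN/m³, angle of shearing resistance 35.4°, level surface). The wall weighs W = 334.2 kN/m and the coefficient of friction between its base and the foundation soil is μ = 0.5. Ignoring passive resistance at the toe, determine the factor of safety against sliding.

K_a = tan²(45° − 35.4°/2) = 0.2664.
P_a = ½K_aγH² = 0.5×0.2664×16.8×5.9² = 77.90 kN/m, acting at H/3 = 1.967 m above the base.
FS_sliding = μW / P_a = 0.5×334.2 / 77.90 = 2.145.

2.15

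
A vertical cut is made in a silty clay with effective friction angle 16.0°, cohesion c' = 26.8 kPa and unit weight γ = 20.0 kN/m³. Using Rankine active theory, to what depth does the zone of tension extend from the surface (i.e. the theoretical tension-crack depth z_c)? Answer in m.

K_a = tan²(45° − 16.0°/2) = 0.5678; √K_a = 0.7536.
The active pressure is zero where K_a γ z = 2c√K_a, so z_c = 2c/(γ√K_a) = 2×26.8/(20.0×0.7536) = 3.556 m.

3.56 m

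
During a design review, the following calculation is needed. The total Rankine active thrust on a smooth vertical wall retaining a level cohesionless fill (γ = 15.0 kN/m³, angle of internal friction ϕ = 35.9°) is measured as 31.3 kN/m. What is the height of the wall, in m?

4.00 m

K_a = 0.2607. P_a = ½ K_a γ H² ⇒ H = √(2P_a/(K_a γ)).
H = √(2×31.3/(0.2607×15.0)) = 4.001 m.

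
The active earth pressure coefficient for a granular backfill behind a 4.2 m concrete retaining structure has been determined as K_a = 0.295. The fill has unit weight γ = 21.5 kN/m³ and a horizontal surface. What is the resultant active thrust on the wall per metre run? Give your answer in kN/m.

P = ½ K_a γ H² = 0.5 × 0.295 × 21.5 × 4.2² = 55.94 kN/m.

55.9 kN/m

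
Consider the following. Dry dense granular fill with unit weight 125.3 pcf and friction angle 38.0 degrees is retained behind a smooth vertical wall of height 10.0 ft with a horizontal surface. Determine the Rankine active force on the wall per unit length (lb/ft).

1490 lb/ft

K_a = tan²(45° − φ/2) = 0.2379.
P_a = ½ K_a γ H² = 0.5 × 0.2379 × 125.3 × 10.0² = 1490 lb/ft.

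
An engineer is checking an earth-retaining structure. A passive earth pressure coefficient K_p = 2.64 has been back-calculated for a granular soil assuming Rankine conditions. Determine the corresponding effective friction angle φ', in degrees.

K_p = (1+sin φ)/(1−sin φ) ⇒ sin φ = (K_p − 1)/(K_p + 1) = 0.4505.
φ = arcsin(0.4505) = 26.78°.

26.8°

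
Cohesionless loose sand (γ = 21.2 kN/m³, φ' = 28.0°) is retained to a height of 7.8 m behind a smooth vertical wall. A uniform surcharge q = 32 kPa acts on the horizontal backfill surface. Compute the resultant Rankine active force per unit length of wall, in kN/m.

323 kN/m

K_a = tan²(45° − φ/2) = 0.3610.
Soil triangle: ½ K_a γ H² = 0.5×0.3610×21.2×7.8² = 232.8 kN/m.
Surcharge rectangle: K_a q H = 0.3610×32×7.8 = 90.11 kN/m.
Total = 232.8 + 90.11 = 322.9 kN/m.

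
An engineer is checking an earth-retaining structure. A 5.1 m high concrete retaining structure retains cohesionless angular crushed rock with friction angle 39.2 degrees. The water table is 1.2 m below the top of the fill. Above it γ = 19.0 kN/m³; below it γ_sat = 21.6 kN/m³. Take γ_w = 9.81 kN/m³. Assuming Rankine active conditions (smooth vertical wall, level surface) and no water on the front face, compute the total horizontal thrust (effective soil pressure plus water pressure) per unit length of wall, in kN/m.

K_a = tan²(45° − φ/2) = 0.2255.
γ' = 21.6 − 9.81 = 11.79 kN/m³. Depth below WT = 3.9 m.
σ'_h at WT = K_a γ d_w = 5.141 kPa; at base = 5.141 + K_a γ' × 3.9 = 15.51 kPa.
P₁ (0–1.2 m) = ½×5.141×1.2 = 3.084. P₂ (1.2–5.1 m) = ½(5.141+15.51)×3.9 = 40.26.
P_w = ½ γ_w h₂² = 0.5×9.81×3.9² = 74.61. Total = 3.084+40.26+74.61 = 118.0 kN/m.

118 kN/m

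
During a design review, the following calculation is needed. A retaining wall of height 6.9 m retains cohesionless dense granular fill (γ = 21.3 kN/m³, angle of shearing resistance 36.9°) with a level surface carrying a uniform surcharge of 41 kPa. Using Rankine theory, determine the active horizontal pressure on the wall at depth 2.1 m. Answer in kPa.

21.4 kPa

K_a = (1 − sin φ)/(1 + sin φ) = 0.2497.
σ_v = γz + q = 21.3 × 2.1 + 41 = 85.73 kPa.
σ_h = K_a σ_v = 0.2497 × 85.73 = 21.40 kPa.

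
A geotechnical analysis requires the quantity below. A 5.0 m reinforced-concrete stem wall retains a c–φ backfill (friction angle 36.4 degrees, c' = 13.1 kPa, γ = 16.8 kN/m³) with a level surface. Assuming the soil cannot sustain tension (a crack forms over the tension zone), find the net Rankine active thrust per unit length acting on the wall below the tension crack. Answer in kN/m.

K_a = 0.2552; √K_a = 0.5051.
Tension-crack depth z_c = 2c/(γ√K_a) = 2×13.1/(16.8×0.5051) = 3.087 m.
σ_a at base = K_a γ H − 2c√K_a = 0.2552×16.8×5.0 − 2×13.1×0.5051 = 8.199 kPa.
P_a = ½ × 8.199 × (H − z_c) = 0.5×8.199×1.913 = 7.841 kN/m.

7.84 kN/m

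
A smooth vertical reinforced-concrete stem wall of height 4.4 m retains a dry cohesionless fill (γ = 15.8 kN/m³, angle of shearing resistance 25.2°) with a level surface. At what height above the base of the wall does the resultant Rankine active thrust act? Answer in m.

K_a = 0.4027.
The pressure distribution is triangular, so the resultant acts at H/3 above the base = 4.4/3 = 1.467 m.

1.47 m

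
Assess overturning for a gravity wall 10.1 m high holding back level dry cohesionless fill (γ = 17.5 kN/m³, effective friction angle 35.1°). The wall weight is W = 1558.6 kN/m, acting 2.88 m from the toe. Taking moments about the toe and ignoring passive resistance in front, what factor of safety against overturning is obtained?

K_a = tan²(45° − 35.1°/2) = 0.2698.
P_a = ½K_aγH² = 0.5×0.2698×17.5×10.1² = 240.9 kN/m, acting at H/3 = 3.367 m above the base.
Overturning moment M_o = P_a × H/3 = 240.9 × 3.367 = 810.9.
Resisting moment M_r = W × 2.88 = 1558.6 × 2.88 = 4489.
FS_overturning = M_r/M_o = 4489/810.9 = 5.536.

5.54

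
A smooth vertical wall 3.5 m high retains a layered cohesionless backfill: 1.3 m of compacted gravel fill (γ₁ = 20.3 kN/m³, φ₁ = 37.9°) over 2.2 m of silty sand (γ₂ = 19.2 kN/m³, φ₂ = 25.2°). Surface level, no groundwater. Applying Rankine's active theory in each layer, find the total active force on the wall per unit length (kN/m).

46.2 kN/m

K_a1 = tan²(45°−37.9°/2) = 0.2389; K_a2 = tan²(45°−25.2°/2) = 0.4027.
Layer 1: σ at base = K_a1 γ₁ h₁ = 6.306 kPa; P₁ = ½×6.306×1.3 = 4.099.
Layer 2: σ_v at top = γ₁h₁ = 26.39; σ_h top = K_a2×26.39 = 10.63; σ_h base = K_a2×(26.39+19.2×2.2) = 27.64.
P₂ = ½(10.63+27.64)×2.2 = 42.10. Total P_a = 4.099+42.10 = 46.19 kN/m.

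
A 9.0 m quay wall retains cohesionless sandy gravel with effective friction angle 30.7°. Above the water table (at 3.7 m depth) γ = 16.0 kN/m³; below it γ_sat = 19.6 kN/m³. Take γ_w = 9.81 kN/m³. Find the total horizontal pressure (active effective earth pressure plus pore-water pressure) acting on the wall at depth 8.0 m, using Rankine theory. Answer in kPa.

75.0 kPa

K_a = (1 − sin φ)/(1 + sin φ) = 0.3240.
γ' = 19.6 − 9.81 = 9.790 kN/m³.
Effective vertical stress at 8.0 m: σ'_v = 16.0×3.7 + 9.790×4.30 = 101.3 kPa.
σ'_h = K_a σ'_v = 0.3240 × 101.3 = 32.82 kPa; u = γ_w × 4.30 = 42.18 kPa.
Total σ_h = 32.82 + 42.18 = 75.01 kPa.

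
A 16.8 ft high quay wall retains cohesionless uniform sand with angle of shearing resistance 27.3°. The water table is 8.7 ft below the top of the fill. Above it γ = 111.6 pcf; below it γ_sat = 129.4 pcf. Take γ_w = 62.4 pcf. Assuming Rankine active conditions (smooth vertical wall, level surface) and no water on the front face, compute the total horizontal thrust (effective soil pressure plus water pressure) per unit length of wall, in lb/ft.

7350 lb/ft

K_a = tan²(45° − φ/2) = 0.3711.
γ' = 129.4 − 62.4 = 67.00 pcf. Depth below WT = 8.1 ft.
σ'_h at WT = K_a γ d_w = 360.3 psf; at base = 360.3 + K_a γ' × 8.1 = 561.8 psf.
P₁ (0–8.7 ft) = ½×360.3×8.7 = 1567. P₂ (8.7–16.8 ft) = ½(360.3+561.8)×8.1 = 3734.
P_w = ½ γ_w h₂² = 0.5×62.4×8.1² = 2047. Total = 1567+3734+2047 = 7349 lb/ft.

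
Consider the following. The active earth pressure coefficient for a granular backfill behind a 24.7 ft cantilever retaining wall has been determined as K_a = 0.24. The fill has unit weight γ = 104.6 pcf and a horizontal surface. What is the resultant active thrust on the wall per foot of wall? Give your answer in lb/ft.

P = ½ K_a γ H² = 0.5 × 0.24 × 104.6 × 24.7² = 7658 lb/ft.

7660 lb/ft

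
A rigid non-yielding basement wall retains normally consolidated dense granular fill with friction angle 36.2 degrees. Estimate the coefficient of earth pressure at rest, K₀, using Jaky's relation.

K₀ = 1 − sin φ' = 1 − sin 36.2° = 0.4094.

0.409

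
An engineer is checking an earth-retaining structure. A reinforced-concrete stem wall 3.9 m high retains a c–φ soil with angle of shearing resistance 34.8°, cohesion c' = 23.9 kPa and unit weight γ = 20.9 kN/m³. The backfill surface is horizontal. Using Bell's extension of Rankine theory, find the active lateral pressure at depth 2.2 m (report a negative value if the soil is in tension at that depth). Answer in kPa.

K_a = (1 − sin φ)/(1 + sin φ) = 0.2733.
σ_a = K_a γ z − 2c√K_a = 0.2733×20.9×2.2 − 2×23.9×0.5228 = -12.42 kPa.

-12.4 kPa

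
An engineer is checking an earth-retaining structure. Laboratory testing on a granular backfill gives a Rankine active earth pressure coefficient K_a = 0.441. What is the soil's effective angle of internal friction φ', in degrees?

K_a = tan²(45° − φ/2) ⇒ 45° − φ/2 = arctan(√0.441) = 33.59°.
φ = 2(45° − 33.59°) = 22.83°.

22.8°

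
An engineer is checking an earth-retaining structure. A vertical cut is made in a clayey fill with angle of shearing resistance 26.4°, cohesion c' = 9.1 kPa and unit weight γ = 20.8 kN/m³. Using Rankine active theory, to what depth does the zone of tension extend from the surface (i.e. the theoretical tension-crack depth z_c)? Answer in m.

K_a = tan²(45° − 26.4°/2) = 0.3844; √K_a = 0.6200.
The active pressure is zero where K_a γ z = 2c√K_a, so z_c = 2c/(γ√K_a) = 2×9.1/(20.8×0.6200) = 1.411 m.

1.41 m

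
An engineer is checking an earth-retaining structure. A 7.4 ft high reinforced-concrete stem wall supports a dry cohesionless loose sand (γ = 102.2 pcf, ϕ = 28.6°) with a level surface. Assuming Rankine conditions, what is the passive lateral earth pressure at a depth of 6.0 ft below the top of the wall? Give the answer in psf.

K_p = (1 + sin φ)/(1 − sin φ) = 2.837.
σ_h = K_p γ z = 2.837 × 102.2 × 6.0 = 1739 psf.

1740 psf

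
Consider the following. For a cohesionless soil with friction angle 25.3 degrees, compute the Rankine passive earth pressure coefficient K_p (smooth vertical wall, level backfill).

2.49

K_p = (1 + sin φ)/(1 − sin φ) = tan²(45° + 25.3°/2) = 2.493.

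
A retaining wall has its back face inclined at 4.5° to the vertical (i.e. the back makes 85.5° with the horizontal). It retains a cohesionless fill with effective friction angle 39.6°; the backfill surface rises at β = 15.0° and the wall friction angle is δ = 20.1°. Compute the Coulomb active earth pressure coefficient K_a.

0.277

K_a = sin²(α+φ) / [sin²α · sin(α−δ) · (1 + √{sin(φ+δ)sin(φ−β) / (sin(α−δ)sin(α+β))})²].
With α = 85.5°, φ = 39.6°, δ = 20.1°, β = 15.0°: K_a = 0.2774.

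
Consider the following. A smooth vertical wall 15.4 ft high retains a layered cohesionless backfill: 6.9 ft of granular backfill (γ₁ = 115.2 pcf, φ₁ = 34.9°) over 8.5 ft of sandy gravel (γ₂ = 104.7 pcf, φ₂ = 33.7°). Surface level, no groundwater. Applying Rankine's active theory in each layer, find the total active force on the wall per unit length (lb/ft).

K_a1 = tan²(45°−34.9°/2) = 0.2721; K_a2 = tan²(45°−33.7°/2) = 0.2863.
Layer 1: σ at base = K_a1 γ₁ h₁ = 216.3 psf; P₁ = ½×216.3×6.9 = 746.3.
Layer 2: σ_v at top = γ₁h₁ = 794.9; σ_h top = K_a2×794.9 = 227.6; σ_h base = K_a2×(794.9+104.7×8.5) = 482.4.
P₂ = ½(227.6+482.4)×8.5 = 3017. Total P_a = 746.3+3017 = 3764 lb/ft.

3760 lb/ft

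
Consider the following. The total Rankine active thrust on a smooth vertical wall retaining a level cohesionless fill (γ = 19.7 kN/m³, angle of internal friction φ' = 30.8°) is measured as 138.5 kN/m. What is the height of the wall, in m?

K_a = 0.3227. P_a = ½ K_a γ H² ⇒ H = √(2P_a/(K_a γ)).
H = √(2×138.5/(0.3227×19.7)) = 6.601 m.

6.60 m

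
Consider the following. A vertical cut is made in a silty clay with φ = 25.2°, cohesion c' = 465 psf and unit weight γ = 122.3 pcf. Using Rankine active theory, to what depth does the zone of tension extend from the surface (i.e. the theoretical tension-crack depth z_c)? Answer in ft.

K_a = tan²(45° − 25.2°/2) = 0.4027; √K_a = 0.6346.
The active pressure is zero where K_a γ z = 2c√K_a, so z_c = 2c/(γ√K_a) = 2×465/(122.3×0.6346) = 11.98 ft.

12.0 ft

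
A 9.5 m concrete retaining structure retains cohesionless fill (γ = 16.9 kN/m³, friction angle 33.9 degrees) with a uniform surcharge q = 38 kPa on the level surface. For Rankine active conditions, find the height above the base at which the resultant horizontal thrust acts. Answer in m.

3.68 m

K_a = 0.2839.
Triangular part P₁ = ½K_aγH² = 216.5 at H/3 = 3.167 m; rectangular part P₂ = K_a q H = 102.5 at H/2 = 4.750 m.
ȳ = (P₁·3.167 + P₂·4.750)/(P₁+P₂) = 3.675 m.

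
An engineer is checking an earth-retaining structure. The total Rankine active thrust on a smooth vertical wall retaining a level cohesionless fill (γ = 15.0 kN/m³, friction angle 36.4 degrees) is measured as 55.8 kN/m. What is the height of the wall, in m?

5.40 m

K_a = 0.2552. P_a = ½ K_a γ H² ⇒ H = √(2P_a/(K_a γ)).
H = √(2×55.8/(0.2552×15.0)) = 5.400 m.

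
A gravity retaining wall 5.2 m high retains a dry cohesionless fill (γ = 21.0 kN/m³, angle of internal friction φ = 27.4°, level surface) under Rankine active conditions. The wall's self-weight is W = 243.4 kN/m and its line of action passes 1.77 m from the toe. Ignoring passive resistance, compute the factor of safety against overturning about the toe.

K_a = tan²(45° − 27.4°/2) = 0.3697.
P_a = ½K_aγH² = 0.5×0.3697×21.0×5.2² = 105.0 kN/m, acting at H/3 = 1.733 m above the base.
Overturning moment M_o = P_a × H/3 = 105.0 × 1.733 = 181.9.
Resisting moment M_r = W × 1.77 = 243.4 × 1.77 = 430.8.
FS_overturning = M_r/M_o = 430.8/181.9 = 2.368.

2.37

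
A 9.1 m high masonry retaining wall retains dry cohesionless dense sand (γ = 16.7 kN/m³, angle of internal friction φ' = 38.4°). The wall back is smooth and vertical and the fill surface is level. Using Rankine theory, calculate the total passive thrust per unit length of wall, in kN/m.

K_p = tan²(45° + φ/2) = 4.279.
P_p = ½ K_p γ H² = 0.5 × 4.279 × 16.7 × 9.1² = 2959 kN/m.

2960 kN/m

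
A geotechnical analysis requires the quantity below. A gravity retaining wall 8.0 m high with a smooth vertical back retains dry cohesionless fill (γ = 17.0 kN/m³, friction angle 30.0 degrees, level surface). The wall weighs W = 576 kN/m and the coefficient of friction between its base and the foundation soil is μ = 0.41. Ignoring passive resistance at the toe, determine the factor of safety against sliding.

1.30

K_a = tan²(45° − 30.0°/2) = 0.3333.
P_a = ½K_aγH² = 0.5×0.3333×17.0×8.0² = 181.3 kN/m, acting at H/3 = 2.667 m above the base.
FS_sliding = μW / P_a = 0.41×576 / 181.3 = 1.302.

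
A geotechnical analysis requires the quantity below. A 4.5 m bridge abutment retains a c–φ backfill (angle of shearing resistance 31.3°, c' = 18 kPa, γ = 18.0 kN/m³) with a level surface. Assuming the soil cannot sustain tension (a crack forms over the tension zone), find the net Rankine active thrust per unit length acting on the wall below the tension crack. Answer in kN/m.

K_a = 0.3162; √K_a = 0.5623.
Tension-crack depth z_c = 2c/(γ√K_a) = 2×18/(18.0×0.5623) = 3.557 m.
σ_a at base = K_a γ H − 2c√K_a = 0.3162×18.0×4.5 − 2×18×0.5623 = 5.369 kPa.
P_a = ½ × 5.369 × (H − z_c) = 0.5×5.369×0.9433 = 2.532 kN/m.

2.53 kN/m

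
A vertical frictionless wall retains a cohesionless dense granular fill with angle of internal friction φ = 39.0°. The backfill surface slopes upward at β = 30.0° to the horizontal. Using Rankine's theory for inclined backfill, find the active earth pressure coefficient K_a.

K_a = cos β · (cos β − √(cos²β − cos²φ)) / (cos β + √(cos²β − cos²φ)).
cos β = 0.8660, cos φ = 0.7771, √(cos²β − cos²φ) = 0.3822.
K_a = 0.8660 × (0.8660 − 0.3822)/(0.8660 + 0.3822) = 0.3357.

0.336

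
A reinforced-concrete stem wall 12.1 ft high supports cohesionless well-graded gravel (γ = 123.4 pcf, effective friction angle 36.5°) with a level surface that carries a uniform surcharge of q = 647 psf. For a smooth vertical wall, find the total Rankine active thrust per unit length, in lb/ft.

K_a = tan²(45° − φ/2) = 0.2541.
Soil triangle: ½ K_a γ H² = 0.5×0.2541×123.4×12.1² = 2295 lb/ft.
Surcharge rectangle: K_a q H = 0.2541×647×12.1 = 1989 lb/ft.
Total = 2295 + 1989 = 4284 lb/ft.

4280 lb/ft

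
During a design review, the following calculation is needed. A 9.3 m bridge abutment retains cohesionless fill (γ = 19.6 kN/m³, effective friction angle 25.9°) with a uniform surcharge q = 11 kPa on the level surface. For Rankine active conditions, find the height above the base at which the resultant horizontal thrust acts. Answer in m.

3.27 m

K_a = 0.3920.
Triangular part P₁ = ½K_aγH² = 332.2 at H/3 = 3.100 m; rectangular part P₂ = K_a q H = 40.10 at H/2 = 4.650 m.
ȳ = (P₁·3.100 + P₂·4.650)/(P₁+P₂) = 3.267 m.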